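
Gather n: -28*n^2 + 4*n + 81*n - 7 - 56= -28*n^2 + 85*n - 63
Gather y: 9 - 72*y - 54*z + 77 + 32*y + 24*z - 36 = -40*y - 30*z + 50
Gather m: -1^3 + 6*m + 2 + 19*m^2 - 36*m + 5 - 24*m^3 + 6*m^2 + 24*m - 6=-24*m^3 + 25*m^2 - 6*m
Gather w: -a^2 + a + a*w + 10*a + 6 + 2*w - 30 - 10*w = -a^2 + 11*a + w*(a - 8) - 24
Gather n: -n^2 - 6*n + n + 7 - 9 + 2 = -n^2 - 5*n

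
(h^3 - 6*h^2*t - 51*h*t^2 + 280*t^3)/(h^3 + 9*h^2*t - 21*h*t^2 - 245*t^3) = (h - 8*t)/(h + 7*t)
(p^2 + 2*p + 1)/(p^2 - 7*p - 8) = (p + 1)/(p - 8)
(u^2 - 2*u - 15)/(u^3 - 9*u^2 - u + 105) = 1/(u - 7)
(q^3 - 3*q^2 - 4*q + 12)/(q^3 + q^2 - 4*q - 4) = (q - 3)/(q + 1)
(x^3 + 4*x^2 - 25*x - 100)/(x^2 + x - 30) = (x^2 + 9*x + 20)/(x + 6)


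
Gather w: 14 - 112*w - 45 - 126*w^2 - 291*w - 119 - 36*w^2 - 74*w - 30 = -162*w^2 - 477*w - 180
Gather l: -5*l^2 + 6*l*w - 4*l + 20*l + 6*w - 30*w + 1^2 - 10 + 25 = -5*l^2 + l*(6*w + 16) - 24*w + 16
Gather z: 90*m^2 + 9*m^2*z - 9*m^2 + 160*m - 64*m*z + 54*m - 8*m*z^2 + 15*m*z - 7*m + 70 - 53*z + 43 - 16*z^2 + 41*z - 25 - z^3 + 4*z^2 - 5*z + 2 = 81*m^2 + 207*m - z^3 + z^2*(-8*m - 12) + z*(9*m^2 - 49*m - 17) + 90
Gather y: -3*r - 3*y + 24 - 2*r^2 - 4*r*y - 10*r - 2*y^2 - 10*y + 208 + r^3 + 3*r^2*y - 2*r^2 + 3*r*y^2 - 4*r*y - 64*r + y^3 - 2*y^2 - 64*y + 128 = r^3 - 4*r^2 - 77*r + y^3 + y^2*(3*r - 4) + y*(3*r^2 - 8*r - 77) + 360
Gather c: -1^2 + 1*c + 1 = c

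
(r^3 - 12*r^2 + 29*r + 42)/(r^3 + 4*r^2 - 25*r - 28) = (r^2 - 13*r + 42)/(r^2 + 3*r - 28)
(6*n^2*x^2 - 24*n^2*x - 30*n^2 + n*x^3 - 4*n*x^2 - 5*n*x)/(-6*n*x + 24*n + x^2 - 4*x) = n*(-6*n*x^2 + 24*n*x + 30*n - x^3 + 4*x^2 + 5*x)/(6*n*x - 24*n - x^2 + 4*x)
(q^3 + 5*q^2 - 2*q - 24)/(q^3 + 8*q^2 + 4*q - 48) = (q + 3)/(q + 6)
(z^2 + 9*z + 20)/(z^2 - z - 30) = (z + 4)/(z - 6)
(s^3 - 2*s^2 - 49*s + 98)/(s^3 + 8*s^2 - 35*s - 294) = (s^2 - 9*s + 14)/(s^2 + s - 42)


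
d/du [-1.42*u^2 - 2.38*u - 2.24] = -2.84*u - 2.38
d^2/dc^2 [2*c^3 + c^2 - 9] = 12*c + 2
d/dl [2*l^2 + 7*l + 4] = 4*l + 7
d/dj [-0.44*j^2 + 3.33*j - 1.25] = 3.33 - 0.88*j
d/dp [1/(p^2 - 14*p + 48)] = 2*(7 - p)/(p^2 - 14*p + 48)^2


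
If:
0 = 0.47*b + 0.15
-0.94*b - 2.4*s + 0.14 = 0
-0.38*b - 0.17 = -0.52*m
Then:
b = -0.32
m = 0.09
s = 0.18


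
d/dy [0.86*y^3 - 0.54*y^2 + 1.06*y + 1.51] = 2.58*y^2 - 1.08*y + 1.06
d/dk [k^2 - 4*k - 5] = 2*k - 4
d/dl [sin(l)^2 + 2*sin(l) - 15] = 2*(sin(l) + 1)*cos(l)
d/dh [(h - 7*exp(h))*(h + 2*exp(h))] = -5*h*exp(h) + 2*h - 28*exp(2*h) - 5*exp(h)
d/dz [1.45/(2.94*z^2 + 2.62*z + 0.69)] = (-8.526*z - 3.799)/(2.94*z^2 + 2.62*z + 0.69)^2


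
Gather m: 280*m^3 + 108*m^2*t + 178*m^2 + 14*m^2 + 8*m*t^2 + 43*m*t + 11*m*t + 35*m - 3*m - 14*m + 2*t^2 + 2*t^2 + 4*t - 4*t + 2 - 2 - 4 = 280*m^3 + m^2*(108*t + 192) + m*(8*t^2 + 54*t + 18) + 4*t^2 - 4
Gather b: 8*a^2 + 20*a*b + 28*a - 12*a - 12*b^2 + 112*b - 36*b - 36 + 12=8*a^2 + 16*a - 12*b^2 + b*(20*a + 76) - 24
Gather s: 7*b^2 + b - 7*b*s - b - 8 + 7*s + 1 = 7*b^2 + s*(7 - 7*b) - 7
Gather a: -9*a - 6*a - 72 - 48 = -15*a - 120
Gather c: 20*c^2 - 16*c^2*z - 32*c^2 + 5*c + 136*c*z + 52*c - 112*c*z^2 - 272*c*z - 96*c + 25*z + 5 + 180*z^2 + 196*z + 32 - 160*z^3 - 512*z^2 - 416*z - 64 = c^2*(-16*z - 12) + c*(-112*z^2 - 136*z - 39) - 160*z^3 - 332*z^2 - 195*z - 27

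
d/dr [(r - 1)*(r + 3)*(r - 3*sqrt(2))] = 3*r^2 - 6*sqrt(2)*r + 4*r - 6*sqrt(2) - 3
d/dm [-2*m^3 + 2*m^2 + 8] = 2*m*(2 - 3*m)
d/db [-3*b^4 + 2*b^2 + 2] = -12*b^3 + 4*b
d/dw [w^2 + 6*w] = 2*w + 6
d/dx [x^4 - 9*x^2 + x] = 4*x^3 - 18*x + 1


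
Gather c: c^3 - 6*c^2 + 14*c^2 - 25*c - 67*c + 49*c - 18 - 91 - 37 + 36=c^3 + 8*c^2 - 43*c - 110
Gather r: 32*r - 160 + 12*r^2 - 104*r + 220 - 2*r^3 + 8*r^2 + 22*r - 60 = -2*r^3 + 20*r^2 - 50*r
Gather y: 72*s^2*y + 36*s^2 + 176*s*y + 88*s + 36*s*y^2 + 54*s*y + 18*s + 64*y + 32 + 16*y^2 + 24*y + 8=36*s^2 + 106*s + y^2*(36*s + 16) + y*(72*s^2 + 230*s + 88) + 40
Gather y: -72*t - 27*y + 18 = -72*t - 27*y + 18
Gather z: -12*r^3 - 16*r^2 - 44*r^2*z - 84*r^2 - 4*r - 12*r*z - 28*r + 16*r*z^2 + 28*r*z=-12*r^3 - 100*r^2 + 16*r*z^2 - 32*r + z*(-44*r^2 + 16*r)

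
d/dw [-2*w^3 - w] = -6*w^2 - 1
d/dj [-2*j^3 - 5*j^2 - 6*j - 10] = -6*j^2 - 10*j - 6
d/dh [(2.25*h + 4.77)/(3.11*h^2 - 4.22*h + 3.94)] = (-6.9975*h^2 - 29.6694*h + 28.9944)/(9.6721*h^4 - 26.2484*h^3 + 42.3152*h^2 - 33.2536*h + 15.5236)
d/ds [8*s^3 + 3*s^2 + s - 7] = 24*s^2 + 6*s + 1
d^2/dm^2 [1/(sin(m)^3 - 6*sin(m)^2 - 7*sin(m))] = (-9*sin(m)^2 + 75*sin(m) - 193 - 29/sin(m) + 154/sin(m)^2 + 98/sin(m)^3)/((sin(m) - 7)^3*(sin(m) + 1)^2)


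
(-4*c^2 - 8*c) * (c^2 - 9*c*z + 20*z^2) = -4*c^4 + 36*c^3*z - 8*c^3 - 80*c^2*z^2 + 72*c^2*z - 160*c*z^2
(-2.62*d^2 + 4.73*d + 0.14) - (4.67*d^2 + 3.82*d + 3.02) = -7.29*d^2 + 0.910000000000001*d - 2.88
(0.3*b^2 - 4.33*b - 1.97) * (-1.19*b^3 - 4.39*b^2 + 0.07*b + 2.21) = -0.357*b^5 + 3.8357*b^4 + 21.374*b^3 + 9.0082*b^2 - 9.7072*b - 4.3537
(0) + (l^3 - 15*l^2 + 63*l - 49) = l^3 - 15*l^2 + 63*l - 49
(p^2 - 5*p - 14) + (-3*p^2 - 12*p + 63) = -2*p^2 - 17*p + 49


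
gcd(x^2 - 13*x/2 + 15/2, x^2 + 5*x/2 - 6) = x - 3/2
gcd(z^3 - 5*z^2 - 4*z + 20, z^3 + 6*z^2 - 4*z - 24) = z^2 - 4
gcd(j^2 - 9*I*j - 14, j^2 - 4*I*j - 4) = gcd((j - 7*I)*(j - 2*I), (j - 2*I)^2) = j - 2*I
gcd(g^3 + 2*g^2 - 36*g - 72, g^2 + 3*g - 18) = g + 6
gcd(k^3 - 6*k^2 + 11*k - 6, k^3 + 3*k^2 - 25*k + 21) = k^2 - 4*k + 3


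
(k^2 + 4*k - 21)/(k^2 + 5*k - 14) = (k - 3)/(k - 2)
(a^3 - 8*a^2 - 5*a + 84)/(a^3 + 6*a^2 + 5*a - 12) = (a^2 - 11*a + 28)/(a^2 + 3*a - 4)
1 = 1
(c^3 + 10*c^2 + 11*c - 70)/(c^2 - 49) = (c^2 + 3*c - 10)/(c - 7)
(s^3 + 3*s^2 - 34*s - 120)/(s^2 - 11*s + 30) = (s^2 + 9*s + 20)/(s - 5)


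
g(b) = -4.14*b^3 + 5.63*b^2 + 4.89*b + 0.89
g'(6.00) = -374.67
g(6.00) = -661.33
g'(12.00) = -1648.47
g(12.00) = -6283.63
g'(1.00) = 3.73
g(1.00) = 7.27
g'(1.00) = 3.73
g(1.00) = 7.27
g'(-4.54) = -302.23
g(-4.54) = 482.14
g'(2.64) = -51.95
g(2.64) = -23.14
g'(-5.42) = -420.99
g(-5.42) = 798.95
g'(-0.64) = -7.40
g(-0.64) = 1.15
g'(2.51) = -45.09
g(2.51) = -16.83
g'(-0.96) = -17.37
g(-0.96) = 5.05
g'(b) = -12.42*b^2 + 11.26*b + 4.89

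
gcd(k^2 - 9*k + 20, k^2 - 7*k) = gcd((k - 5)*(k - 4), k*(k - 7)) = 1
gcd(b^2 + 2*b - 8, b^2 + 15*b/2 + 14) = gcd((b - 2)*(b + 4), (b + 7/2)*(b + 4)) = b + 4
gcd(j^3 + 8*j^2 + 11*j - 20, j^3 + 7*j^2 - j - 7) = j - 1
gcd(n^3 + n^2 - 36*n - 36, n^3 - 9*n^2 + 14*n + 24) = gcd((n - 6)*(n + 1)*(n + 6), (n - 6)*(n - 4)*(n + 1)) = n^2 - 5*n - 6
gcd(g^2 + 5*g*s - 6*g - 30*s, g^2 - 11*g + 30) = g - 6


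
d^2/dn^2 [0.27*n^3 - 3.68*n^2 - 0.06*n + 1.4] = 1.62*n - 7.36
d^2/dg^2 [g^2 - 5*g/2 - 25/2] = 2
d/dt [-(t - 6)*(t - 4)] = 10 - 2*t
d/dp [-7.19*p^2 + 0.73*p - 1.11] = 0.73 - 14.38*p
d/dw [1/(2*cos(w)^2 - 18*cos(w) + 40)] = (2*cos(w) - 9)*sin(w)/(2*(cos(w)^2 - 9*cos(w) + 20)^2)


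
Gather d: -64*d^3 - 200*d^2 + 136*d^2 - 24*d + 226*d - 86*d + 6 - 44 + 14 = -64*d^3 - 64*d^2 + 116*d - 24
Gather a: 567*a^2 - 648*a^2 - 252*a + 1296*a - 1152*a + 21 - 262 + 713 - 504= -81*a^2 - 108*a - 32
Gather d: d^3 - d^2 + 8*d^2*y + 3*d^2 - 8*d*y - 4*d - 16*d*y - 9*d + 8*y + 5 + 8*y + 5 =d^3 + d^2*(8*y + 2) + d*(-24*y - 13) + 16*y + 10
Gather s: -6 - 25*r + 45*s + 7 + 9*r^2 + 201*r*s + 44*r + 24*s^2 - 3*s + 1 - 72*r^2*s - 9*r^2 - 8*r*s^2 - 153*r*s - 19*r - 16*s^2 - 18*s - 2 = s^2*(8 - 8*r) + s*(-72*r^2 + 48*r + 24)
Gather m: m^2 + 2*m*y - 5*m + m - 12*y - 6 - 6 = m^2 + m*(2*y - 4) - 12*y - 12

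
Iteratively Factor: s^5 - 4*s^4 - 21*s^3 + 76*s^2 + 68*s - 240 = (s - 2)*(s^4 - 2*s^3 - 25*s^2 + 26*s + 120) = (s - 3)*(s - 2)*(s^3 + s^2 - 22*s - 40) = (s - 5)*(s - 3)*(s - 2)*(s^2 + 6*s + 8) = (s - 5)*(s - 3)*(s - 2)*(s + 2)*(s + 4)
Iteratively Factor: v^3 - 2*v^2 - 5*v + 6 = (v - 3)*(v^2 + v - 2) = (v - 3)*(v - 1)*(v + 2)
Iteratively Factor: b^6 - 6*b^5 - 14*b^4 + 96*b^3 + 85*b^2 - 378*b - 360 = (b + 2)*(b^5 - 8*b^4 + 2*b^3 + 92*b^2 - 99*b - 180) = (b + 2)*(b + 3)*(b^4 - 11*b^3 + 35*b^2 - 13*b - 60) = (b - 5)*(b + 2)*(b + 3)*(b^3 - 6*b^2 + 5*b + 12) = (b - 5)*(b - 4)*(b + 2)*(b + 3)*(b^2 - 2*b - 3) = (b - 5)*(b - 4)*(b - 3)*(b + 2)*(b + 3)*(b + 1)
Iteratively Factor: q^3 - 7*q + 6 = (q - 1)*(q^2 + q - 6) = (q - 2)*(q - 1)*(q + 3)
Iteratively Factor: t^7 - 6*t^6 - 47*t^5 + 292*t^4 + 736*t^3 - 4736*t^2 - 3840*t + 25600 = (t - 4)*(t^6 - 2*t^5 - 55*t^4 + 72*t^3 + 1024*t^2 - 640*t - 6400) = (t - 5)*(t - 4)*(t^5 + 3*t^4 - 40*t^3 - 128*t^2 + 384*t + 1280) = (t - 5)*(t - 4)*(t + 4)*(t^4 - t^3 - 36*t^2 + 16*t + 320) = (t - 5)*(t - 4)*(t + 4)^2*(t^3 - 5*t^2 - 16*t + 80) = (t - 5)^2*(t - 4)*(t + 4)^2*(t^2 - 16) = (t - 5)^2*(t - 4)^2*(t + 4)^2*(t + 4)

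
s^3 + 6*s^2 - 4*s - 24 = (s - 2)*(s + 2)*(s + 6)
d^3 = d^3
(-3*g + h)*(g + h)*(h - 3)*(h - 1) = -3*g^2*h^2 + 12*g^2*h - 9*g^2 - 2*g*h^3 + 8*g*h^2 - 6*g*h + h^4 - 4*h^3 + 3*h^2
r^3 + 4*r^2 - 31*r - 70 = (r - 5)*(r + 2)*(r + 7)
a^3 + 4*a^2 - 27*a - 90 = (a - 5)*(a + 3)*(a + 6)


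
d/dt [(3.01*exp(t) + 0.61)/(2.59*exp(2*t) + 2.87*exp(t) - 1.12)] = (-(3.01*exp(t) + 0.61)*(5.18*exp(t) + 2.87) + 7.7959*exp(2*t) + 8.6387*exp(t) - 3.3712)*exp(t)/(2.59*exp(2*t) + 2.87*exp(t) - 1.12)^2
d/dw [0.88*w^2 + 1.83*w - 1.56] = 1.76*w + 1.83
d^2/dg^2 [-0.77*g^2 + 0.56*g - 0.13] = -1.54000000000000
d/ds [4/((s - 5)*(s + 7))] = 8*(-s - 1)/(s^4 + 4*s^3 - 66*s^2 - 140*s + 1225)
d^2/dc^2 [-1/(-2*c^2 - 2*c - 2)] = (-c^2 - c + (2*c + 1)^2 - 1)/(c^2 + c + 1)^3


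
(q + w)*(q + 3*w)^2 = q^3 + 7*q^2*w + 15*q*w^2 + 9*w^3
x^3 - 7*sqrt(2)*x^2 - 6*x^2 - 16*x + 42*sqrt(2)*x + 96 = (x - 6)*(x - 8*sqrt(2))*(x + sqrt(2))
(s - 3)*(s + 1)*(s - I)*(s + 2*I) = s^4 - 2*s^3 + I*s^3 - s^2 - 2*I*s^2 - 4*s - 3*I*s - 6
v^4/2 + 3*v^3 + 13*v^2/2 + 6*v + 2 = (v/2 + 1/2)*(v + 1)*(v + 2)^2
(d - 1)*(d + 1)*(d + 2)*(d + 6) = d^4 + 8*d^3 + 11*d^2 - 8*d - 12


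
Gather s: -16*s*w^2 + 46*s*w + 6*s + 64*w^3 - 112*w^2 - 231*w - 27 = s*(-16*w^2 + 46*w + 6) + 64*w^3 - 112*w^2 - 231*w - 27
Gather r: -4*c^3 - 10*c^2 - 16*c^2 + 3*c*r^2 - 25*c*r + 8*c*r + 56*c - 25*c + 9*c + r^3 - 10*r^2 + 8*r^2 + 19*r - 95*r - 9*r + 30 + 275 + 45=-4*c^3 - 26*c^2 + 40*c + r^3 + r^2*(3*c - 2) + r*(-17*c - 85) + 350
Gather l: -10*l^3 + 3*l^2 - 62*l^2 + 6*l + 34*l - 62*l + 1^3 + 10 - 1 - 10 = -10*l^3 - 59*l^2 - 22*l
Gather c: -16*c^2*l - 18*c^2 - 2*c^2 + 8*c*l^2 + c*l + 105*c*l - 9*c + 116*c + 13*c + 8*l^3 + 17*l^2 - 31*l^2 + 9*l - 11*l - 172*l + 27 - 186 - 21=c^2*(-16*l - 20) + c*(8*l^2 + 106*l + 120) + 8*l^3 - 14*l^2 - 174*l - 180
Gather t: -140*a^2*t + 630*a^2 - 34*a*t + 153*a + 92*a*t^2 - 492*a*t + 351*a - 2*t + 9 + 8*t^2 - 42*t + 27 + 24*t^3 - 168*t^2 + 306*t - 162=630*a^2 + 504*a + 24*t^3 + t^2*(92*a - 160) + t*(-140*a^2 - 526*a + 262) - 126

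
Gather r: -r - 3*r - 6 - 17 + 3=-4*r - 20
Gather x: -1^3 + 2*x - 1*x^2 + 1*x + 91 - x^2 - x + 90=-2*x^2 + 2*x + 180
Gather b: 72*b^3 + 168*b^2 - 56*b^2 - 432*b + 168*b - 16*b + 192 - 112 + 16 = 72*b^3 + 112*b^2 - 280*b + 96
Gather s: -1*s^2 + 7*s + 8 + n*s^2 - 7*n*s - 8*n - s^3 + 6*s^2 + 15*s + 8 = -8*n - s^3 + s^2*(n + 5) + s*(22 - 7*n) + 16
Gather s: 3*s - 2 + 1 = 3*s - 1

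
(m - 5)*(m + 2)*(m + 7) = m^3 + 4*m^2 - 31*m - 70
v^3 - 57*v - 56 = (v - 8)*(v + 1)*(v + 7)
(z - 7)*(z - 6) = z^2 - 13*z + 42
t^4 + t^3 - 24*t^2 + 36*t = t*(t - 3)*(t - 2)*(t + 6)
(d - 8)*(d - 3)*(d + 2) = d^3 - 9*d^2 + 2*d + 48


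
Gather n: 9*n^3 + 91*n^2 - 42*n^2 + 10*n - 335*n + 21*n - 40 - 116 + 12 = 9*n^3 + 49*n^2 - 304*n - 144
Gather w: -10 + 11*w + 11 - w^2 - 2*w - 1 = -w^2 + 9*w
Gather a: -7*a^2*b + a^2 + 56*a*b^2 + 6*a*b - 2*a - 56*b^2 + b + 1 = a^2*(1 - 7*b) + a*(56*b^2 + 6*b - 2) - 56*b^2 + b + 1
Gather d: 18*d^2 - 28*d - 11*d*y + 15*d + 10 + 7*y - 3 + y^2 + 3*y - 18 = 18*d^2 + d*(-11*y - 13) + y^2 + 10*y - 11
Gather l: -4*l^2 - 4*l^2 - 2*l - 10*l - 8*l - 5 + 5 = -8*l^2 - 20*l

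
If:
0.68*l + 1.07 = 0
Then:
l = -1.57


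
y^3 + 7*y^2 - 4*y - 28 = (y - 2)*(y + 2)*(y + 7)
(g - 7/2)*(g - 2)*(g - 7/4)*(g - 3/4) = g^4 - 8*g^3 + 353*g^2/16 - 791*g/32 + 147/16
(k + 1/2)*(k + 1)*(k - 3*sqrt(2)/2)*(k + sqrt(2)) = k^4 - sqrt(2)*k^3/2 + 3*k^3/2 - 5*k^2/2 - 3*sqrt(2)*k^2/4 - 9*k/2 - sqrt(2)*k/4 - 3/2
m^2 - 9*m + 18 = (m - 6)*(m - 3)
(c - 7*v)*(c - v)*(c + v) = c^3 - 7*c^2*v - c*v^2 + 7*v^3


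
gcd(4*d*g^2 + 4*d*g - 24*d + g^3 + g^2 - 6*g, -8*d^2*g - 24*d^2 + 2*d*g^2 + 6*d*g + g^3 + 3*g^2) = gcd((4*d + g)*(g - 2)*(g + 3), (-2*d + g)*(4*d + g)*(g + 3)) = 4*d*g + 12*d + g^2 + 3*g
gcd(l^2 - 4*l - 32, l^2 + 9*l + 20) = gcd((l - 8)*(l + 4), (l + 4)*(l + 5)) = l + 4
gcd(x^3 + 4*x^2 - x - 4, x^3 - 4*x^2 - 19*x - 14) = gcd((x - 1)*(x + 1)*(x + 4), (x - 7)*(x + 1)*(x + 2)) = x + 1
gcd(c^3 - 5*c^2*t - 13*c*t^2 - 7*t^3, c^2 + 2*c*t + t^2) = c^2 + 2*c*t + t^2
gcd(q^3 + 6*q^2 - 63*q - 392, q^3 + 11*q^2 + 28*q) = q + 7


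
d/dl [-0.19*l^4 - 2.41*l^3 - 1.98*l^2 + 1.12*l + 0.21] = -0.76*l^3 - 7.23*l^2 - 3.96*l + 1.12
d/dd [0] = 0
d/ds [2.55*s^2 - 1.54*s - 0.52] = 5.1*s - 1.54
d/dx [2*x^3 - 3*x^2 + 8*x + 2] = 6*x^2 - 6*x + 8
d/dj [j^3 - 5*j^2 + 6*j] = 3*j^2 - 10*j + 6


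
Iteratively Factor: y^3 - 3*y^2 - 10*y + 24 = (y - 2)*(y^2 - y - 12) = (y - 4)*(y - 2)*(y + 3)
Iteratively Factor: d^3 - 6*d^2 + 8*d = (d - 2)*(d^2 - 4*d) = d*(d - 2)*(d - 4)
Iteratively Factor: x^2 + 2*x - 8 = (x + 4)*(x - 2)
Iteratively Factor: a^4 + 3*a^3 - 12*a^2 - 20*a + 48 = (a + 4)*(a^3 - a^2 - 8*a + 12) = (a - 2)*(a + 4)*(a^2 + a - 6) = (a - 2)*(a + 3)*(a + 4)*(a - 2)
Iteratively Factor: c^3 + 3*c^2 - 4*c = (c - 1)*(c^2 + 4*c) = c*(c - 1)*(c + 4)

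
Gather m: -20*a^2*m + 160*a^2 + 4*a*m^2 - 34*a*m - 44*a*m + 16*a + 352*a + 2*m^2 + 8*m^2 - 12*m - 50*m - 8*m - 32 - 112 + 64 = 160*a^2 + 368*a + m^2*(4*a + 10) + m*(-20*a^2 - 78*a - 70) - 80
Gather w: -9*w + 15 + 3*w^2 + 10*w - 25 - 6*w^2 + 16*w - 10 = -3*w^2 + 17*w - 20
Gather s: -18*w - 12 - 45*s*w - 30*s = s*(-45*w - 30) - 18*w - 12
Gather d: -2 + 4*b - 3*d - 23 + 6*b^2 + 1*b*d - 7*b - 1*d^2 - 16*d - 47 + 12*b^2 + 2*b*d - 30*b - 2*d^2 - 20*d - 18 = 18*b^2 - 33*b - 3*d^2 + d*(3*b - 39) - 90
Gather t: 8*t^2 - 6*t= 8*t^2 - 6*t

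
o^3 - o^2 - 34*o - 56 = (o - 7)*(o + 2)*(o + 4)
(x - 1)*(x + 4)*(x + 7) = x^3 + 10*x^2 + 17*x - 28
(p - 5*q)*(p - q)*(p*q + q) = p^3*q - 6*p^2*q^2 + p^2*q + 5*p*q^3 - 6*p*q^2 + 5*q^3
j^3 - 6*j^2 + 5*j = j*(j - 5)*(j - 1)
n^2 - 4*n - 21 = (n - 7)*(n + 3)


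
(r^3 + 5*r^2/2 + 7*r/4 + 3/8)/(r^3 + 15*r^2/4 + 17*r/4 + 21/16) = 2*(2*r + 1)/(4*r + 7)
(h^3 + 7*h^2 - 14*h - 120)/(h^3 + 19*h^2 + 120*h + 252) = (h^2 + h - 20)/(h^2 + 13*h + 42)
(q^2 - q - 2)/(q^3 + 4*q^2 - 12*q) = (q + 1)/(q*(q + 6))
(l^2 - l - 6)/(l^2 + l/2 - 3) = 2*(l - 3)/(2*l - 3)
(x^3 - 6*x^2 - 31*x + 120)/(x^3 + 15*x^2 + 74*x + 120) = (x^2 - 11*x + 24)/(x^2 + 10*x + 24)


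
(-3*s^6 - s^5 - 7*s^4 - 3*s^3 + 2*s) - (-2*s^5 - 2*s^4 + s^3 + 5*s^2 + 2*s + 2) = -3*s^6 + s^5 - 5*s^4 - 4*s^3 - 5*s^2 - 2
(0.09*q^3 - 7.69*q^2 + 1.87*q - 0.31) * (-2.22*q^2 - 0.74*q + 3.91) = -0.1998*q^5 + 17.0052*q^4 + 1.8911*q^3 - 30.7635*q^2 + 7.5411*q - 1.2121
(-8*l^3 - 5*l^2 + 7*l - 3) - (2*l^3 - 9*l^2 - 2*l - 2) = -10*l^3 + 4*l^2 + 9*l - 1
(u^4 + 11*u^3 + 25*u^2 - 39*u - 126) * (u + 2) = u^5 + 13*u^4 + 47*u^3 + 11*u^2 - 204*u - 252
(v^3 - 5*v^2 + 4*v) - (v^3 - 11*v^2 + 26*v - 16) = 6*v^2 - 22*v + 16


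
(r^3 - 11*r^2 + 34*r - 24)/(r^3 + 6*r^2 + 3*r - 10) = (r^2 - 10*r + 24)/(r^2 + 7*r + 10)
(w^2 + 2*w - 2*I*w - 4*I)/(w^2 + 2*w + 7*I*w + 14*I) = (w - 2*I)/(w + 7*I)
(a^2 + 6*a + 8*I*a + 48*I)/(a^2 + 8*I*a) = (a + 6)/a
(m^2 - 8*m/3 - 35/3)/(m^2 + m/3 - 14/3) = (m - 5)/(m - 2)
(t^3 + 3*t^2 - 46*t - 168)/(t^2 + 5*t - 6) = (t^2 - 3*t - 28)/(t - 1)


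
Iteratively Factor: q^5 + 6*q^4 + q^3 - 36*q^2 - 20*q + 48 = (q - 2)*(q^4 + 8*q^3 + 17*q^2 - 2*q - 24) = (q - 2)*(q + 2)*(q^3 + 6*q^2 + 5*q - 12) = (q - 2)*(q + 2)*(q + 4)*(q^2 + 2*q - 3) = (q - 2)*(q + 2)*(q + 3)*(q + 4)*(q - 1)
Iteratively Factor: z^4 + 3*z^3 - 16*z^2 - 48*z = (z + 4)*(z^3 - z^2 - 12*z) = z*(z + 4)*(z^2 - z - 12) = z*(z + 3)*(z + 4)*(z - 4)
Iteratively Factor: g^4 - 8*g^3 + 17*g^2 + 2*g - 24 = (g - 4)*(g^3 - 4*g^2 + g + 6) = (g - 4)*(g - 3)*(g^2 - g - 2) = (g - 4)*(g - 3)*(g - 2)*(g + 1)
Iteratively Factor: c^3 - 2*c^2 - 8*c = (c - 4)*(c^2 + 2*c) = (c - 4)*(c + 2)*(c)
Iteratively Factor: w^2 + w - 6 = (w + 3)*(w - 2)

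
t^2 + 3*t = t*(t + 3)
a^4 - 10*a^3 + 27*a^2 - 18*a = a*(a - 6)*(a - 3)*(a - 1)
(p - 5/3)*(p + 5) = p^2 + 10*p/3 - 25/3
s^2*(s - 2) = s^3 - 2*s^2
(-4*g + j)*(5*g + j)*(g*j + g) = -20*g^3*j - 20*g^3 + g^2*j^2 + g^2*j + g*j^3 + g*j^2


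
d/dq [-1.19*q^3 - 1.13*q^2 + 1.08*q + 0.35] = -3.57*q^2 - 2.26*q + 1.08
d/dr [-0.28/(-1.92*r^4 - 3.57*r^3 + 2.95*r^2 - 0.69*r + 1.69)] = (-2.1504*r^3 - 2.9988*r^2 + 1.652*r - 0.1932)/(1.92*r^4 + 3.57*r^3 - 2.95*r^2 + 0.69*r - 1.69)^2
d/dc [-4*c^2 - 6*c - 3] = -8*c - 6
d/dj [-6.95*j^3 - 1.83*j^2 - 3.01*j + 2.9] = -20.85*j^2 - 3.66*j - 3.01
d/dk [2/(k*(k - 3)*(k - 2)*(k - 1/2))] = 4*(-8*k^3 + 33*k^2 - 34*k + 6)/(k^2*(4*k^6 - 44*k^5 + 189*k^4 - 398*k^3 + 421*k^2 - 204*k + 36))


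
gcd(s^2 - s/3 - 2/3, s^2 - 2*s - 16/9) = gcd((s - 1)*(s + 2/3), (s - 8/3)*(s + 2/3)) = s + 2/3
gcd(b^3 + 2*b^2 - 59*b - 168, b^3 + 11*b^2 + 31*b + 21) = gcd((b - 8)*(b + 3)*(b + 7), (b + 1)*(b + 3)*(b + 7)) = b^2 + 10*b + 21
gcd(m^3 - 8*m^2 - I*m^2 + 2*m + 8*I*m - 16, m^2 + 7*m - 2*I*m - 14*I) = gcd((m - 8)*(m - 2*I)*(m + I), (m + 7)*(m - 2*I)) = m - 2*I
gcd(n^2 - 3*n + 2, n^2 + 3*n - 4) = n - 1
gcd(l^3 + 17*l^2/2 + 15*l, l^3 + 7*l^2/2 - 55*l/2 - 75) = l^2 + 17*l/2 + 15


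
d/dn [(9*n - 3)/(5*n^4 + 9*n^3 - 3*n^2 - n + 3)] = 3*(-45*n^4 - 34*n^3 + 36*n^2 - 6*n + 8)/(25*n^8 + 90*n^7 + 51*n^6 - 64*n^5 + 21*n^4 + 60*n^3 - 17*n^2 - 6*n + 9)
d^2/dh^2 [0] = 0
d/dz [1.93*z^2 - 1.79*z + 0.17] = 3.86*z - 1.79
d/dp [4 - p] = -1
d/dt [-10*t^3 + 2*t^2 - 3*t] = -30*t^2 + 4*t - 3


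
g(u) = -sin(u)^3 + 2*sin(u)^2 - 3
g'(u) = -3*sin(u)^2*cos(u) + 4*sin(u)*cos(u)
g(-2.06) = -0.75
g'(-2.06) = 2.76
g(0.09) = -2.98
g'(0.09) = 0.33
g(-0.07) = -2.99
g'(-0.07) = -0.29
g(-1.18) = -0.50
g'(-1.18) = -2.39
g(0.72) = -2.42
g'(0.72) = 1.00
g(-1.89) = -0.34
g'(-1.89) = 2.04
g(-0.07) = -2.99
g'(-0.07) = -0.29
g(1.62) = -2.00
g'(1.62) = -0.05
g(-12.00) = -2.58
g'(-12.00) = 1.08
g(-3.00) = -2.96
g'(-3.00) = 0.62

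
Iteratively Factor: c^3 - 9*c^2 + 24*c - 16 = (c - 1)*(c^2 - 8*c + 16) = (c - 4)*(c - 1)*(c - 4)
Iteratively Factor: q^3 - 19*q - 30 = (q - 5)*(q^2 + 5*q + 6) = (q - 5)*(q + 3)*(q + 2)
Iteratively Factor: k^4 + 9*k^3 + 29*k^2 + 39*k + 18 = (k + 2)*(k^3 + 7*k^2 + 15*k + 9) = (k + 2)*(k + 3)*(k^2 + 4*k + 3) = (k + 2)*(k + 3)^2*(k + 1)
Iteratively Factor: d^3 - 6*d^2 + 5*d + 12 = (d - 3)*(d^2 - 3*d - 4) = (d - 4)*(d - 3)*(d + 1)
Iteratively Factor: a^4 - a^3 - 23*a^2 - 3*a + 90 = (a - 2)*(a^3 + a^2 - 21*a - 45) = (a - 2)*(a + 3)*(a^2 - 2*a - 15) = (a - 5)*(a - 2)*(a + 3)*(a + 3)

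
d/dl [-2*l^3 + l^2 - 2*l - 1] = -6*l^2 + 2*l - 2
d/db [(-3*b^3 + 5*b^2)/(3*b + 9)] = b*(b*(3*b - 5) + (10 - 9*b)*(b + 3))/(3*(b + 3)^2)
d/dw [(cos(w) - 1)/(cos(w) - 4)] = 3*sin(w)/(cos(w) - 4)^2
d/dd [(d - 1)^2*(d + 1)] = (d - 1)*(3*d + 1)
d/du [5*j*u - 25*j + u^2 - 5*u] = 5*j + 2*u - 5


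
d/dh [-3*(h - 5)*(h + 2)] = 9 - 6*h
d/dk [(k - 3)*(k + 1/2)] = 2*k - 5/2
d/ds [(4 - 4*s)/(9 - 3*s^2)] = 4*(s^2 - 2*s*(s - 1) - 3)/(3*(s^2 - 3)^2)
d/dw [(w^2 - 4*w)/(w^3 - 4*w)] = (-w^2 + 8*w - 4)/(w^4 - 8*w^2 + 16)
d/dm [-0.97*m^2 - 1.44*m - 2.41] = -1.94*m - 1.44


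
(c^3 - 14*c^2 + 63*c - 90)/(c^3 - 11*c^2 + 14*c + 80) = (c^2 - 9*c + 18)/(c^2 - 6*c - 16)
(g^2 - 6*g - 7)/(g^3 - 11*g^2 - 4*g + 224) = (g + 1)/(g^2 - 4*g - 32)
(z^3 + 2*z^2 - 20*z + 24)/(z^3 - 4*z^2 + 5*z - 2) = (z^2 + 4*z - 12)/(z^2 - 2*z + 1)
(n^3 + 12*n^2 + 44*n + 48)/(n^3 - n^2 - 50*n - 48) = (n^2 + 6*n + 8)/(n^2 - 7*n - 8)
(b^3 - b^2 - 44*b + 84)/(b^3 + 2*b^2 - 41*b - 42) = (b - 2)/(b + 1)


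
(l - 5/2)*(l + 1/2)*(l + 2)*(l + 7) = l^4 + 7*l^3 - 21*l^2/4 - 157*l/4 - 35/2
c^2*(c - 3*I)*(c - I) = c^4 - 4*I*c^3 - 3*c^2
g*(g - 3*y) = g^2 - 3*g*y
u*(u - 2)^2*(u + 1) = u^4 - 3*u^3 + 4*u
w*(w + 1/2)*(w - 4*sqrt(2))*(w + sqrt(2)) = w^4 - 3*sqrt(2)*w^3 + w^3/2 - 8*w^2 - 3*sqrt(2)*w^2/2 - 4*w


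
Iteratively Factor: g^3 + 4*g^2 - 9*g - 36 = (g - 3)*(g^2 + 7*g + 12) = (g - 3)*(g + 3)*(g + 4)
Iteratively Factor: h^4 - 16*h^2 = (h)*(h^3 - 16*h) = h*(h - 4)*(h^2 + 4*h) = h^2*(h - 4)*(h + 4)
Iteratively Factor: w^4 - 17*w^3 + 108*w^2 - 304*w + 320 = (w - 4)*(w^3 - 13*w^2 + 56*w - 80) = (w - 5)*(w - 4)*(w^2 - 8*w + 16) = (w - 5)*(w - 4)^2*(w - 4)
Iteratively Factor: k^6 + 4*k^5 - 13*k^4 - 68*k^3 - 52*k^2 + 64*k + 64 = (k + 2)*(k^5 + 2*k^4 - 17*k^3 - 34*k^2 + 16*k + 32) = (k + 2)^2*(k^4 - 17*k^2 + 16) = (k + 1)*(k + 2)^2*(k^3 - k^2 - 16*k + 16) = (k + 1)*(k + 2)^2*(k + 4)*(k^2 - 5*k + 4) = (k - 4)*(k + 1)*(k + 2)^2*(k + 4)*(k - 1)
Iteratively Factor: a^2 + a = (a + 1)*(a)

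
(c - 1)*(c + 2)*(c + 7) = c^3 + 8*c^2 + 5*c - 14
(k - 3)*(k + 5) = k^2 + 2*k - 15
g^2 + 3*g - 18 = (g - 3)*(g + 6)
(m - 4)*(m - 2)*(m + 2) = m^3 - 4*m^2 - 4*m + 16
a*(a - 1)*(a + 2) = a^3 + a^2 - 2*a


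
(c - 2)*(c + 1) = c^2 - c - 2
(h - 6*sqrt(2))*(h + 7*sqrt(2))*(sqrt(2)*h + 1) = sqrt(2)*h^3 + 3*h^2 - 83*sqrt(2)*h - 84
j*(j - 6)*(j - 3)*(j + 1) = j^4 - 8*j^3 + 9*j^2 + 18*j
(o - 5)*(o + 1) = o^2 - 4*o - 5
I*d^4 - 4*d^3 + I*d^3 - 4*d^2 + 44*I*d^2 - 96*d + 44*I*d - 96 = (d - 6*I)*(d + 2*I)*(d + 8*I)*(I*d + I)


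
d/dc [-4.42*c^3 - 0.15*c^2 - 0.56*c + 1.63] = -13.26*c^2 - 0.3*c - 0.56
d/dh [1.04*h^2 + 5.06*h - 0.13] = 2.08*h + 5.06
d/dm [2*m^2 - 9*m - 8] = 4*m - 9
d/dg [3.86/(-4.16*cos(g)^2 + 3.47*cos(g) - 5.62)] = (13.3942 - 32.1152*cos(g))*sin(g)/(4.16*cos(g)^2 - 3.47*cos(g) + 5.62)^2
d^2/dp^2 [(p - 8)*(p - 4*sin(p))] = 2*(2*p - 16)*sin(p) - 8*cos(p) + 2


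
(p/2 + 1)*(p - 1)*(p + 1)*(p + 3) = p^4/2 + 5*p^3/2 + 5*p^2/2 - 5*p/2 - 3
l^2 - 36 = (l - 6)*(l + 6)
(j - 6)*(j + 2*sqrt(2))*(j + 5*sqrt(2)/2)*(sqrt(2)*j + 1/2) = sqrt(2)*j^4 - 6*sqrt(2)*j^3 + 19*j^3/2 - 57*j^2 + 49*sqrt(2)*j^2/4 - 147*sqrt(2)*j/2 + 5*j - 30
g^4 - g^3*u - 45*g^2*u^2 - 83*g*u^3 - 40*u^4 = (g - 8*u)*(g + u)^2*(g + 5*u)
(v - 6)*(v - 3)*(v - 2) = v^3 - 11*v^2 + 36*v - 36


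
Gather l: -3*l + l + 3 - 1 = 2 - 2*l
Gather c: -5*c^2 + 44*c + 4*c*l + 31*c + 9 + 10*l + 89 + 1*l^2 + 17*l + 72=-5*c^2 + c*(4*l + 75) + l^2 + 27*l + 170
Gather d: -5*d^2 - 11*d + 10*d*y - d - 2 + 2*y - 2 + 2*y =-5*d^2 + d*(10*y - 12) + 4*y - 4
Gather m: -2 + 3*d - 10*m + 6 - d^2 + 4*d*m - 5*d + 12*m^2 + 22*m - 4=-d^2 - 2*d + 12*m^2 + m*(4*d + 12)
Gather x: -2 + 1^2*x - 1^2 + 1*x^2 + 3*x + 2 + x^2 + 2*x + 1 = 2*x^2 + 6*x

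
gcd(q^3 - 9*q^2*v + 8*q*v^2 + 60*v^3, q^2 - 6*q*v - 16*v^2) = q + 2*v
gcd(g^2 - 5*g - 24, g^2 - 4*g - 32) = g - 8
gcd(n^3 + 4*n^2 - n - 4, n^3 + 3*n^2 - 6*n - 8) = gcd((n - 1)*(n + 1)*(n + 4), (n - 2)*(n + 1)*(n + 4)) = n^2 + 5*n + 4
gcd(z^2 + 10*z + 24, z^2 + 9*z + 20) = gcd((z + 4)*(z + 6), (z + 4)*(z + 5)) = z + 4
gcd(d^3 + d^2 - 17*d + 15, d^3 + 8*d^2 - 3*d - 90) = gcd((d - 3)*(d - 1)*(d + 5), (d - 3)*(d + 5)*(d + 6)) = d^2 + 2*d - 15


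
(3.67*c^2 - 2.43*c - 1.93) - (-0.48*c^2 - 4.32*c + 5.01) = 4.15*c^2 + 1.89*c - 6.94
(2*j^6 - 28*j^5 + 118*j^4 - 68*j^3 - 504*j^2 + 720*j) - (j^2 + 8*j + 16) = 2*j^6 - 28*j^5 + 118*j^4 - 68*j^3 - 505*j^2 + 712*j - 16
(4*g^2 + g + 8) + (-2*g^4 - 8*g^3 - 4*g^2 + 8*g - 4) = -2*g^4 - 8*g^3 + 9*g + 4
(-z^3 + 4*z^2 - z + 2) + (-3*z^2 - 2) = -z^3 + z^2 - z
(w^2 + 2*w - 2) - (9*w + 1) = w^2 - 7*w - 3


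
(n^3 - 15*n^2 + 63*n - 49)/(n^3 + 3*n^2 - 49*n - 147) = (n^2 - 8*n + 7)/(n^2 + 10*n + 21)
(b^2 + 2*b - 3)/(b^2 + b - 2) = (b + 3)/(b + 2)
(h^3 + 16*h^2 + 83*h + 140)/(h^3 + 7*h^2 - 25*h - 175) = (h + 4)/(h - 5)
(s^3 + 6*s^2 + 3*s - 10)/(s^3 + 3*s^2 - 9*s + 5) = (s + 2)/(s - 1)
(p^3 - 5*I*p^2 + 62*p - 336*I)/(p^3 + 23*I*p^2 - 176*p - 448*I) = (p^2 - 13*I*p - 42)/(p^2 + 15*I*p - 56)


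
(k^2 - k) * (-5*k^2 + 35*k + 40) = -5*k^4 + 40*k^3 + 5*k^2 - 40*k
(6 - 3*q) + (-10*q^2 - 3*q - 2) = -10*q^2 - 6*q + 4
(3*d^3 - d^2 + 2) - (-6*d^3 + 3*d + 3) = 9*d^3 - d^2 - 3*d - 1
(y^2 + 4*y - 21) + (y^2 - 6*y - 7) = 2*y^2 - 2*y - 28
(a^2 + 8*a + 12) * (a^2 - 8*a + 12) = a^4 - 40*a^2 + 144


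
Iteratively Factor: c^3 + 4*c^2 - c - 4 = (c + 4)*(c^2 - 1) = (c - 1)*(c + 4)*(c + 1)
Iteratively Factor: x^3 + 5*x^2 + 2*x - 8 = (x - 1)*(x^2 + 6*x + 8) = (x - 1)*(x + 2)*(x + 4)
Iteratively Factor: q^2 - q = (q - 1)*(q)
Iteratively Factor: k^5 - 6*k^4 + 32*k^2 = (k + 2)*(k^4 - 8*k^3 + 16*k^2) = k*(k + 2)*(k^3 - 8*k^2 + 16*k) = k^2*(k + 2)*(k^2 - 8*k + 16) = k^2*(k - 4)*(k + 2)*(k - 4)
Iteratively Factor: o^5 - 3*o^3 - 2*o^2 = (o)*(o^4 - 3*o^2 - 2*o) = o*(o + 1)*(o^3 - o^2 - 2*o) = o*(o - 2)*(o + 1)*(o^2 + o) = o*(o - 2)*(o + 1)^2*(o)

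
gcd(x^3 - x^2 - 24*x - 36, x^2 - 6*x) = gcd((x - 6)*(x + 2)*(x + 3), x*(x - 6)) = x - 6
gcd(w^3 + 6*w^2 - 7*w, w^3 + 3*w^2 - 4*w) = w^2 - w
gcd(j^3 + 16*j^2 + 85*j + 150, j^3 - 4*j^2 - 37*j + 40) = j + 5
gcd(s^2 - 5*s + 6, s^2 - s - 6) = s - 3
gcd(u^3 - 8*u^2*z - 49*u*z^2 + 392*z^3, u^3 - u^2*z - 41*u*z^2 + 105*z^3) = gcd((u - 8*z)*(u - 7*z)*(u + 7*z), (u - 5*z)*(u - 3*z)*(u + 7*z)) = u + 7*z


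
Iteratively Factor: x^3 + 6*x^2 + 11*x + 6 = (x + 3)*(x^2 + 3*x + 2) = (x + 1)*(x + 3)*(x + 2)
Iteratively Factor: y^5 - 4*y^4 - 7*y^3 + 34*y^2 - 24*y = (y - 2)*(y^4 - 2*y^3 - 11*y^2 + 12*y) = y*(y - 2)*(y^3 - 2*y^2 - 11*y + 12) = y*(y - 4)*(y - 2)*(y^2 + 2*y - 3) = y*(y - 4)*(y - 2)*(y - 1)*(y + 3)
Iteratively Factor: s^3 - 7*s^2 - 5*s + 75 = (s - 5)*(s^2 - 2*s - 15) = (s - 5)^2*(s + 3)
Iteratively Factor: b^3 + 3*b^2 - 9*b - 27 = (b + 3)*(b^2 - 9) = (b + 3)^2*(b - 3)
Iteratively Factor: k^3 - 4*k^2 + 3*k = (k - 3)*(k^2 - k) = (k - 3)*(k - 1)*(k)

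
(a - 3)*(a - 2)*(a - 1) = a^3 - 6*a^2 + 11*a - 6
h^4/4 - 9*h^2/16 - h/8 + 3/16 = (h/4 + 1/4)*(h - 3/2)*(h - 1/2)*(h + 1)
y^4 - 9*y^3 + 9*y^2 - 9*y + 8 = (y - 8)*(y - 1)*(y - I)*(y + I)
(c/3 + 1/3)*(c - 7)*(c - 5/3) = c^3/3 - 23*c^2/9 + c + 35/9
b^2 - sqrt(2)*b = b*(b - sqrt(2))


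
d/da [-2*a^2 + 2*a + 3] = 2 - 4*a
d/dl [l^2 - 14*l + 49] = 2*l - 14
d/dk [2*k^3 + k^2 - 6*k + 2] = 6*k^2 + 2*k - 6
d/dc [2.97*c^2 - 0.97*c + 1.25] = 5.94*c - 0.97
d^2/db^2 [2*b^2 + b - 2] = 4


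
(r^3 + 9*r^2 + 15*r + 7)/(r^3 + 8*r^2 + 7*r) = (r + 1)/r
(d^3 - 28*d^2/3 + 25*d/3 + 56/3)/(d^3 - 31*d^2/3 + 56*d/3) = (d + 1)/d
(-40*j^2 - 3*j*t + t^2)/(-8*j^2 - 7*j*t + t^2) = (5*j + t)/(j + t)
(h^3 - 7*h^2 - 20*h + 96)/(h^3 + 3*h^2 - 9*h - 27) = (h^2 - 4*h - 32)/(h^2 + 6*h + 9)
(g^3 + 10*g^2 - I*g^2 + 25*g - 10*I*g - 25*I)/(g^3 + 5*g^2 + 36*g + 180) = (g^2 + g*(5 - I) - 5*I)/(g^2 + 36)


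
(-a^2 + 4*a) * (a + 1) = -a^3 + 3*a^2 + 4*a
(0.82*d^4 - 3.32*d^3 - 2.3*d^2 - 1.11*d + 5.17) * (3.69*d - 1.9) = 3.0258*d^5 - 13.8088*d^4 - 2.179*d^3 + 0.274099999999999*d^2 + 21.1863*d - 9.823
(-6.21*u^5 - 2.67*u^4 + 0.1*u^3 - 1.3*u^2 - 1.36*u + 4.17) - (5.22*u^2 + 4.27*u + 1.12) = -6.21*u^5 - 2.67*u^4 + 0.1*u^3 - 6.52*u^2 - 5.63*u + 3.05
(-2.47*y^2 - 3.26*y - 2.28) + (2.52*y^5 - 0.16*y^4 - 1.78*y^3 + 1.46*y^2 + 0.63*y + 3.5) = 2.52*y^5 - 0.16*y^4 - 1.78*y^3 - 1.01*y^2 - 2.63*y + 1.22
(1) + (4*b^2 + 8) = 4*b^2 + 9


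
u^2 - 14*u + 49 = (u - 7)^2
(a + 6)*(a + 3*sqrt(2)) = a^2 + 3*sqrt(2)*a + 6*a + 18*sqrt(2)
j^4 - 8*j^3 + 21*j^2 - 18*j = j*(j - 3)^2*(j - 2)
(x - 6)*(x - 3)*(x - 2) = x^3 - 11*x^2 + 36*x - 36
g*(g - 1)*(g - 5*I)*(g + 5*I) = g^4 - g^3 + 25*g^2 - 25*g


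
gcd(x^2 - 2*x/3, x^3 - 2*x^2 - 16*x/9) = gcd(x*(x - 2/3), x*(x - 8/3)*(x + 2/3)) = x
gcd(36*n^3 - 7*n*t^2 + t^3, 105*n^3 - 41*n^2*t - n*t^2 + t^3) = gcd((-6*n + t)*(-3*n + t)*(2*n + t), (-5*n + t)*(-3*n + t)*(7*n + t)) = -3*n + t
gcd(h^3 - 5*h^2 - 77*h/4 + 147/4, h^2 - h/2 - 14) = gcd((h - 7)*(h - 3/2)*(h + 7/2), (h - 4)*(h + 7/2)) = h + 7/2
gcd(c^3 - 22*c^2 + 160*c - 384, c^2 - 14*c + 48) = c^2 - 14*c + 48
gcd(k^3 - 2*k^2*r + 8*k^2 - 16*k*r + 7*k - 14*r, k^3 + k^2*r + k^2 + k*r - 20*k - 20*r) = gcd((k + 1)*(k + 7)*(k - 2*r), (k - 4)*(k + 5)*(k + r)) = 1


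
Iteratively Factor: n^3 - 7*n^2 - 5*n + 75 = (n - 5)*(n^2 - 2*n - 15) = (n - 5)*(n + 3)*(n - 5)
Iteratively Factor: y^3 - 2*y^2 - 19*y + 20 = (y - 1)*(y^2 - y - 20) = (y - 5)*(y - 1)*(y + 4)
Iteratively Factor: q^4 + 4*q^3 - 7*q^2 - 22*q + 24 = (q - 1)*(q^3 + 5*q^2 - 2*q - 24) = (q - 1)*(q + 3)*(q^2 + 2*q - 8) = (q - 2)*(q - 1)*(q + 3)*(q + 4)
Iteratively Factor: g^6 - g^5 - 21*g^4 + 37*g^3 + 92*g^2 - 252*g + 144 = (g + 3)*(g^5 - 4*g^4 - 9*g^3 + 64*g^2 - 100*g + 48) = (g + 3)*(g + 4)*(g^4 - 8*g^3 + 23*g^2 - 28*g + 12) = (g - 3)*(g + 3)*(g + 4)*(g^3 - 5*g^2 + 8*g - 4) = (g - 3)*(g - 1)*(g + 3)*(g + 4)*(g^2 - 4*g + 4) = (g - 3)*(g - 2)*(g - 1)*(g + 3)*(g + 4)*(g - 2)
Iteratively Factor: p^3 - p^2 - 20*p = (p)*(p^2 - p - 20) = p*(p + 4)*(p - 5)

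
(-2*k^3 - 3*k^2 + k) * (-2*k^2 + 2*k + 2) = 4*k^5 + 2*k^4 - 12*k^3 - 4*k^2 + 2*k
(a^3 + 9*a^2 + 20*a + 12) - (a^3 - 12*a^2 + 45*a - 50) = 21*a^2 - 25*a + 62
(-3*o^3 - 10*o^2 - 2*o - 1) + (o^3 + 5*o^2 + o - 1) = -2*o^3 - 5*o^2 - o - 2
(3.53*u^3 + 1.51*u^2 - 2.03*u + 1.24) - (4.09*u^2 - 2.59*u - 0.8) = 3.53*u^3 - 2.58*u^2 + 0.56*u + 2.04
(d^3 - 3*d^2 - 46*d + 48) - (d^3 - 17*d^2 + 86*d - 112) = 14*d^2 - 132*d + 160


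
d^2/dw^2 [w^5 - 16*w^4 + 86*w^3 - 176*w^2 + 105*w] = 20*w^3 - 192*w^2 + 516*w - 352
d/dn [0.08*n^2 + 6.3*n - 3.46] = 0.16*n + 6.3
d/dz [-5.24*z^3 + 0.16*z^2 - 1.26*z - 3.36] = -15.72*z^2 + 0.32*z - 1.26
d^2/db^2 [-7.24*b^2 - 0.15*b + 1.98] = -14.4800000000000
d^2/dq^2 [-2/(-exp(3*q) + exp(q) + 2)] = 2*((1 - 9*exp(2*q))*(-exp(3*q) + exp(q) + 2) - 2*(3*exp(2*q) - 1)^2*exp(q))*exp(q)/(-exp(3*q) + exp(q) + 2)^3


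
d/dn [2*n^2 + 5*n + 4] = 4*n + 5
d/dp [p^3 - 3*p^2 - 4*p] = 3*p^2 - 6*p - 4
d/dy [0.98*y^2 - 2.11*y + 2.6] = 1.96*y - 2.11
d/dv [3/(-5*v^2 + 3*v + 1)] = 3*(10*v - 3)/(-5*v^2 + 3*v + 1)^2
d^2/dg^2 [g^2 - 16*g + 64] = 2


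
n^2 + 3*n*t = n*(n + 3*t)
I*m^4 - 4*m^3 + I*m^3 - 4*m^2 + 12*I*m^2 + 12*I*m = m*(m - 2*I)*(m + 6*I)*(I*m + I)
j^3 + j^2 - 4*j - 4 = (j - 2)*(j + 1)*(j + 2)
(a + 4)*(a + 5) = a^2 + 9*a + 20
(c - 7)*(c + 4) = c^2 - 3*c - 28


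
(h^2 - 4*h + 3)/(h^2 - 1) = (h - 3)/(h + 1)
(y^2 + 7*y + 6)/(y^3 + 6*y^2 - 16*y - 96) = (y + 1)/(y^2 - 16)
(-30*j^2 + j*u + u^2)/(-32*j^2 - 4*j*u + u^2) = (30*j^2 - j*u - u^2)/(32*j^2 + 4*j*u - u^2)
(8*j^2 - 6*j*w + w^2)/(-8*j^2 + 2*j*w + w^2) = (-4*j + w)/(4*j + w)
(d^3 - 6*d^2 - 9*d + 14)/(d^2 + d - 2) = d - 7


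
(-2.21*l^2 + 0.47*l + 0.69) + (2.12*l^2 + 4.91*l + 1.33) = -0.0899999999999999*l^2 + 5.38*l + 2.02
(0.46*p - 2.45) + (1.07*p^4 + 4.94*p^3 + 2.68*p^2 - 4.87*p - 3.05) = 1.07*p^4 + 4.94*p^3 + 2.68*p^2 - 4.41*p - 5.5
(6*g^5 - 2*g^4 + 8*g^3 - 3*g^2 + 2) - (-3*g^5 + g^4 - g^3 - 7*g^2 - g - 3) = 9*g^5 - 3*g^4 + 9*g^3 + 4*g^2 + g + 5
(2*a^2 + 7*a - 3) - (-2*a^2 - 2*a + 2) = 4*a^2 + 9*a - 5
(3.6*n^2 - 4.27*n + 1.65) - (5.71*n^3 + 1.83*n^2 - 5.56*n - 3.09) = -5.71*n^3 + 1.77*n^2 + 1.29*n + 4.74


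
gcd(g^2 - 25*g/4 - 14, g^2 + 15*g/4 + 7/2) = g + 7/4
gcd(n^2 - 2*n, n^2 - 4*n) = n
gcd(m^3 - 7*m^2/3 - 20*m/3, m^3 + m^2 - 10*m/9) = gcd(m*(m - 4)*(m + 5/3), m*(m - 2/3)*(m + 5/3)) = m^2 + 5*m/3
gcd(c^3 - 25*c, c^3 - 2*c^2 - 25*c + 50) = c^2 - 25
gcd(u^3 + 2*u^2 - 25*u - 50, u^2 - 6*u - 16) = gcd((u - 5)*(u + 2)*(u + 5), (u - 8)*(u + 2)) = u + 2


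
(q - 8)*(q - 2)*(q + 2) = q^3 - 8*q^2 - 4*q + 32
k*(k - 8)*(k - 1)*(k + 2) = k^4 - 7*k^3 - 10*k^2 + 16*k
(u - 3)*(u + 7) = u^2 + 4*u - 21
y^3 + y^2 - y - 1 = (y - 1)*(y + 1)^2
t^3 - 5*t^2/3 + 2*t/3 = t*(t - 1)*(t - 2/3)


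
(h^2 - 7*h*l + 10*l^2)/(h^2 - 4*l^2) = (h - 5*l)/(h + 2*l)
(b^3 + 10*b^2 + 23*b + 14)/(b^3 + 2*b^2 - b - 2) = (b + 7)/(b - 1)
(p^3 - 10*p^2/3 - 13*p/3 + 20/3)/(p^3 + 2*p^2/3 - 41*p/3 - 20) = (p - 1)/(p + 3)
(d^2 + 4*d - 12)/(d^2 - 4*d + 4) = (d + 6)/(d - 2)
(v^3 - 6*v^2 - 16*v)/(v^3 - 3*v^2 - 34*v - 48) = v/(v + 3)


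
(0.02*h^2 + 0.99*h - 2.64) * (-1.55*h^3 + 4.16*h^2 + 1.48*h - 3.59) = -0.031*h^5 - 1.4513*h^4 + 8.24*h^3 - 9.589*h^2 - 7.4613*h + 9.4776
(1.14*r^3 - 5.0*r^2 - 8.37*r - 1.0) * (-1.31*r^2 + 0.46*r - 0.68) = -1.4934*r^5 + 7.0744*r^4 + 7.8895*r^3 + 0.859800000000001*r^2 + 5.2316*r + 0.68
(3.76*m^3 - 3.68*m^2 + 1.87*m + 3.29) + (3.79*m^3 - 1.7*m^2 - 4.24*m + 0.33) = 7.55*m^3 - 5.38*m^2 - 2.37*m + 3.62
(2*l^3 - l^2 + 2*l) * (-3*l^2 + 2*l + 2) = -6*l^5 + 7*l^4 - 4*l^3 + 2*l^2 + 4*l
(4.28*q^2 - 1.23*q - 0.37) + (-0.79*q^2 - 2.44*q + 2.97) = 3.49*q^2 - 3.67*q + 2.6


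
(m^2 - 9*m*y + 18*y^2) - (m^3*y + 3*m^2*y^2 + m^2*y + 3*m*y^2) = -m^3*y - 3*m^2*y^2 - m^2*y + m^2 - 3*m*y^2 - 9*m*y + 18*y^2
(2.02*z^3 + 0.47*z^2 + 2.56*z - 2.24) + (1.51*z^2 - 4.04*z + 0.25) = 2.02*z^3 + 1.98*z^2 - 1.48*z - 1.99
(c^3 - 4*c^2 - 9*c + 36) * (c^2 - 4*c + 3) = c^5 - 8*c^4 + 10*c^3 + 60*c^2 - 171*c + 108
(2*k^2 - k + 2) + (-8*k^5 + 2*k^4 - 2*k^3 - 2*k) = -8*k^5 + 2*k^4 - 2*k^3 + 2*k^2 - 3*k + 2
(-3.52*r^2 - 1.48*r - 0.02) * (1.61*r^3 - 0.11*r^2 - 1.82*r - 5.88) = -5.6672*r^5 - 1.9956*r^4 + 6.537*r^3 + 23.3934*r^2 + 8.7388*r + 0.1176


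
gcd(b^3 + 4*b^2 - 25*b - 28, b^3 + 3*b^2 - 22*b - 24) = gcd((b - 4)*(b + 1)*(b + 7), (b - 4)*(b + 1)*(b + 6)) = b^2 - 3*b - 4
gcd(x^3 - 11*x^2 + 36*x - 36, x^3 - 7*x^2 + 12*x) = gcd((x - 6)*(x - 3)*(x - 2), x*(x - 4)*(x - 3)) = x - 3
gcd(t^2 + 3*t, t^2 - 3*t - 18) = t + 3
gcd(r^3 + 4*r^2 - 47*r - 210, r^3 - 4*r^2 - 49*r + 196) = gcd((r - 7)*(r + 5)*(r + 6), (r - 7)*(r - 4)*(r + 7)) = r - 7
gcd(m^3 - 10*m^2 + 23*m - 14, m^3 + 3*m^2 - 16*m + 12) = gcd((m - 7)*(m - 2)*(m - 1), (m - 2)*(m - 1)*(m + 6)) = m^2 - 3*m + 2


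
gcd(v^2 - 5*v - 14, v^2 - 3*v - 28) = v - 7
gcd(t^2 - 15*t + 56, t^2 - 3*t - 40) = t - 8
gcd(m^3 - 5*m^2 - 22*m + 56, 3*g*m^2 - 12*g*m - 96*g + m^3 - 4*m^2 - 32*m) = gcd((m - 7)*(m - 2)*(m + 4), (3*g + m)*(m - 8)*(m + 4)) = m + 4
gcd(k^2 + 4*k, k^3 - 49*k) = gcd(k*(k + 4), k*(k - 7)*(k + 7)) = k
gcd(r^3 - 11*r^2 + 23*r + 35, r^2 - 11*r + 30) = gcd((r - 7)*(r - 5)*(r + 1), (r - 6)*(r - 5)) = r - 5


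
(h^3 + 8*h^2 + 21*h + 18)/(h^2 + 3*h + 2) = (h^2 + 6*h + 9)/(h + 1)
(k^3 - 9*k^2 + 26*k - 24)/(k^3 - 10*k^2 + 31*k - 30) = (k - 4)/(k - 5)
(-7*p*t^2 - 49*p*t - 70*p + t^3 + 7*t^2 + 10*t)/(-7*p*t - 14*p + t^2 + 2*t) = t + 5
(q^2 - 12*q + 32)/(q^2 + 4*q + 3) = (q^2 - 12*q + 32)/(q^2 + 4*q + 3)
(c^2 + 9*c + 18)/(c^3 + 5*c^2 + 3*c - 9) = (c + 6)/(c^2 + 2*c - 3)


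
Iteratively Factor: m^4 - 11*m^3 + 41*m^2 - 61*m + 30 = (m - 3)*(m^3 - 8*m^2 + 17*m - 10) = (m - 3)*(m - 2)*(m^2 - 6*m + 5) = (m - 3)*(m - 2)*(m - 1)*(m - 5)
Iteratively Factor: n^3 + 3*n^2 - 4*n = (n - 1)*(n^2 + 4*n) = (n - 1)*(n + 4)*(n)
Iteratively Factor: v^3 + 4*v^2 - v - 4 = (v - 1)*(v^2 + 5*v + 4) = (v - 1)*(v + 4)*(v + 1)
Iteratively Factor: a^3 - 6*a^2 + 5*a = (a - 1)*(a^2 - 5*a) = a*(a - 1)*(a - 5)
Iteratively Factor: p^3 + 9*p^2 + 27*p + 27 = (p + 3)*(p^2 + 6*p + 9) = (p + 3)^2*(p + 3)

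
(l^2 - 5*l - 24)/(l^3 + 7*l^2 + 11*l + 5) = (l^2 - 5*l - 24)/(l^3 + 7*l^2 + 11*l + 5)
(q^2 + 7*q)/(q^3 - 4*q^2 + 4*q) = (q + 7)/(q^2 - 4*q + 4)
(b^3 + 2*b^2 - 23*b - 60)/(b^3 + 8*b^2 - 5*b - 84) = (b^2 - 2*b - 15)/(b^2 + 4*b - 21)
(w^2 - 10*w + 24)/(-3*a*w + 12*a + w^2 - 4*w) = (w - 6)/(-3*a + w)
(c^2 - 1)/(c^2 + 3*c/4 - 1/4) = 4*(c - 1)/(4*c - 1)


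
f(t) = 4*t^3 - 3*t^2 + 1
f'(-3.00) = 126.00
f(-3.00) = -134.00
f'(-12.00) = 1800.00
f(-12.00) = -7343.00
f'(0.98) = 5.64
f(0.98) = 1.88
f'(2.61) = 66.09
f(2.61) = 51.68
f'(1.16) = 9.19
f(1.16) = 3.21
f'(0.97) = 5.47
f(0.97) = 1.83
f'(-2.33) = 79.13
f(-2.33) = -65.88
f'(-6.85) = 604.17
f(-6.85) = -1425.44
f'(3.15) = 100.17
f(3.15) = 96.26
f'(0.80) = 2.88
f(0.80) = 1.13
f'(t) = 12*t^2 - 6*t = 6*t*(2*t - 1)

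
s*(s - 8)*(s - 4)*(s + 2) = s^4 - 10*s^3 + 8*s^2 + 64*s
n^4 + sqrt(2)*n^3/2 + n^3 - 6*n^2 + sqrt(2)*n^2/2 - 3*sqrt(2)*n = n*(n - 2)*(n + 3)*(n + sqrt(2)/2)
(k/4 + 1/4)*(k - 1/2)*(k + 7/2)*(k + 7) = k^4/4 + 11*k^3/4 + 117*k^2/16 + 7*k/4 - 49/16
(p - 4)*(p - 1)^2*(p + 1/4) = p^4 - 23*p^3/4 + 15*p^2/2 - 7*p/4 - 1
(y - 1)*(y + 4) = y^2 + 3*y - 4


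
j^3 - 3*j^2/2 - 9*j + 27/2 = (j - 3)*(j - 3/2)*(j + 3)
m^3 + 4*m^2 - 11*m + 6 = (m - 1)^2*(m + 6)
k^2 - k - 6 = (k - 3)*(k + 2)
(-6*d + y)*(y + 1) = -6*d*y - 6*d + y^2 + y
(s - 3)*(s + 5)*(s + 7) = s^3 + 9*s^2 - s - 105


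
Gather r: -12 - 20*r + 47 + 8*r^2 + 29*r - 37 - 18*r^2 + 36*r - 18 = -10*r^2 + 45*r - 20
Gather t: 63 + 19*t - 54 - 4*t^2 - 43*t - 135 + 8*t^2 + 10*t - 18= 4*t^2 - 14*t - 144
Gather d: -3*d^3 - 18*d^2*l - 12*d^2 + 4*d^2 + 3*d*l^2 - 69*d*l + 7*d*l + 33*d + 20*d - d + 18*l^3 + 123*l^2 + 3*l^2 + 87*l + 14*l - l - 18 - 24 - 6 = -3*d^3 + d^2*(-18*l - 8) + d*(3*l^2 - 62*l + 52) + 18*l^3 + 126*l^2 + 100*l - 48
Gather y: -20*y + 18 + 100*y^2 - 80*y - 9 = 100*y^2 - 100*y + 9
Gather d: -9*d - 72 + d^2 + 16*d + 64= d^2 + 7*d - 8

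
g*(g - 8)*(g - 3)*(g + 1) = g^4 - 10*g^3 + 13*g^2 + 24*g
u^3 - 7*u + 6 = (u - 2)*(u - 1)*(u + 3)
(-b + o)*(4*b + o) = -4*b^2 + 3*b*o + o^2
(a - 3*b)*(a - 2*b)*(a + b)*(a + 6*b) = a^4 + 2*a^3*b - 23*a^2*b^2 + 12*a*b^3 + 36*b^4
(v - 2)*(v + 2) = v^2 - 4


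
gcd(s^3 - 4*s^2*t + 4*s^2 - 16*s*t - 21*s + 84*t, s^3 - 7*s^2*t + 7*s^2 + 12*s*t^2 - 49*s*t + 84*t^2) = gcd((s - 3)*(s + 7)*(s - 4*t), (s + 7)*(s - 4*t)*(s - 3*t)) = s^2 - 4*s*t + 7*s - 28*t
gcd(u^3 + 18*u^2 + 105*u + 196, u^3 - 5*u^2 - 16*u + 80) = u + 4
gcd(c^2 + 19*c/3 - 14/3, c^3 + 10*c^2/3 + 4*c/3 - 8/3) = c - 2/3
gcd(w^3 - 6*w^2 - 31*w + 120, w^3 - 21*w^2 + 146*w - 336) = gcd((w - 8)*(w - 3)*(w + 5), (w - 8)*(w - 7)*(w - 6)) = w - 8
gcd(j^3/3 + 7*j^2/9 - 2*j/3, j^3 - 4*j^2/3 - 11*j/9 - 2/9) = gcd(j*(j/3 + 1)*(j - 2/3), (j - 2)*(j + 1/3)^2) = 1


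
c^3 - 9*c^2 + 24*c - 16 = (c - 4)^2*(c - 1)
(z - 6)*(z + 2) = z^2 - 4*z - 12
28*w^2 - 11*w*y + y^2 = (-7*w + y)*(-4*w + y)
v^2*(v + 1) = v^3 + v^2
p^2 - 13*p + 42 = (p - 7)*(p - 6)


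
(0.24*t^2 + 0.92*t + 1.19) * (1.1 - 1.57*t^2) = -0.3768*t^4 - 1.4444*t^3 - 1.6043*t^2 + 1.012*t + 1.309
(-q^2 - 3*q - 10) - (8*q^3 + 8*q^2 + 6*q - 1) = -8*q^3 - 9*q^2 - 9*q - 9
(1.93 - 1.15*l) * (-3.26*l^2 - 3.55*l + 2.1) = 3.749*l^3 - 2.2093*l^2 - 9.2665*l + 4.053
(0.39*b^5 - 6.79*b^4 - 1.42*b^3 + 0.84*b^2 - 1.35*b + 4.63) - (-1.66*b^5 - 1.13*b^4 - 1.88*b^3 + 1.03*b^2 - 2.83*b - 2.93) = 2.05*b^5 - 5.66*b^4 + 0.46*b^3 - 0.19*b^2 + 1.48*b + 7.56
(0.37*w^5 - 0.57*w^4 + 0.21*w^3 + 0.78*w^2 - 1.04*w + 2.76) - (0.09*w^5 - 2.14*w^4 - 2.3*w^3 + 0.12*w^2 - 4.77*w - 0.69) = 0.28*w^5 + 1.57*w^4 + 2.51*w^3 + 0.66*w^2 + 3.73*w + 3.45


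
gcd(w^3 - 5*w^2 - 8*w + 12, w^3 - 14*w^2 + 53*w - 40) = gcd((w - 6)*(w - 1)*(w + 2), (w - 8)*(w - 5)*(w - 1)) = w - 1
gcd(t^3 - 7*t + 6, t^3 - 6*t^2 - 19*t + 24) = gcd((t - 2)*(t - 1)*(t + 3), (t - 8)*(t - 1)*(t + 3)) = t^2 + 2*t - 3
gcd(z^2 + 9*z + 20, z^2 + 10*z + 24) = z + 4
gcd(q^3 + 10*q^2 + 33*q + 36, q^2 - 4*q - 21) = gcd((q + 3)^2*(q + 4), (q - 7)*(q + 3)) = q + 3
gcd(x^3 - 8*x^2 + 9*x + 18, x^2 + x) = x + 1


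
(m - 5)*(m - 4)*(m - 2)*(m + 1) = m^4 - 10*m^3 + 27*m^2 - 2*m - 40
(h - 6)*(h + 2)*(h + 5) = h^3 + h^2 - 32*h - 60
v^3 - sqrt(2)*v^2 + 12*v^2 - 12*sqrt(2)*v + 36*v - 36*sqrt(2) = (v + 6)^2*(v - sqrt(2))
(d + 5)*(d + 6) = d^2 + 11*d + 30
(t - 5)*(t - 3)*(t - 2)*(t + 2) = t^4 - 8*t^3 + 11*t^2 + 32*t - 60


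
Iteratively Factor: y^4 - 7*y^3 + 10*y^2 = (y)*(y^3 - 7*y^2 + 10*y) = y*(y - 5)*(y^2 - 2*y) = y*(y - 5)*(y - 2)*(y)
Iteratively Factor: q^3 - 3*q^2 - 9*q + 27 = (q - 3)*(q^2 - 9) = (q - 3)*(q + 3)*(q - 3)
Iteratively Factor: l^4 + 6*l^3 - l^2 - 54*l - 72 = (l + 4)*(l^3 + 2*l^2 - 9*l - 18) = (l + 3)*(l + 4)*(l^2 - l - 6) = (l - 3)*(l + 3)*(l + 4)*(l + 2)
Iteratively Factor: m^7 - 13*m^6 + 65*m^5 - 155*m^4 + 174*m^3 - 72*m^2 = (m - 3)*(m^6 - 10*m^5 + 35*m^4 - 50*m^3 + 24*m^2) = (m - 3)^2*(m^5 - 7*m^4 + 14*m^3 - 8*m^2) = m*(m - 3)^2*(m^4 - 7*m^3 + 14*m^2 - 8*m) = m*(m - 4)*(m - 3)^2*(m^3 - 3*m^2 + 2*m) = m*(m - 4)*(m - 3)^2*(m - 2)*(m^2 - m) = m^2*(m - 4)*(m - 3)^2*(m - 2)*(m - 1)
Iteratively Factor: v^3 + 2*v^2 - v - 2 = (v + 2)*(v^2 - 1) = (v + 1)*(v + 2)*(v - 1)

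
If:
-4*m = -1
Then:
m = 1/4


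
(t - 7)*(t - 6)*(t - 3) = t^3 - 16*t^2 + 81*t - 126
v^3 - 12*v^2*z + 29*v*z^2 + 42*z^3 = (v - 7*z)*(v - 6*z)*(v + z)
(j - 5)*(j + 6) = j^2 + j - 30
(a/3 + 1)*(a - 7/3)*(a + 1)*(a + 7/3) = a^4/3 + 4*a^3/3 - 22*a^2/27 - 196*a/27 - 49/9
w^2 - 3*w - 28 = (w - 7)*(w + 4)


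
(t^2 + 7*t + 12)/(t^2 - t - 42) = (t^2 + 7*t + 12)/(t^2 - t - 42)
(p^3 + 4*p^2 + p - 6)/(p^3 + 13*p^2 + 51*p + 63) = (p^2 + p - 2)/(p^2 + 10*p + 21)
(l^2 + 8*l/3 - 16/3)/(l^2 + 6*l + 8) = (l - 4/3)/(l + 2)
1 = 1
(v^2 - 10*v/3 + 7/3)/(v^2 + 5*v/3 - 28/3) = (v - 1)/(v + 4)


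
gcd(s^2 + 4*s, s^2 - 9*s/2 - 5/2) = 1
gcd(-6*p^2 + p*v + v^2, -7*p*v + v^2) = 1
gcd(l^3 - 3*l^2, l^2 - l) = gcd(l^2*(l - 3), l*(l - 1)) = l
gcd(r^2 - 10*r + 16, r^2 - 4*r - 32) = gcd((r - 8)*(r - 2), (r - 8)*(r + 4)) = r - 8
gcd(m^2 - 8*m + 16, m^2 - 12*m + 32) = m - 4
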